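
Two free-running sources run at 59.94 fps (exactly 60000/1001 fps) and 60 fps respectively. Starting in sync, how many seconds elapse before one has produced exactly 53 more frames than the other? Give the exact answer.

The gap grows by |60 − 60000/1001| = 60/1001 frames per second.
Time for a 53-frame gap: 53 ÷ (60/1001) = 53053/60 s.

53053/60 seconds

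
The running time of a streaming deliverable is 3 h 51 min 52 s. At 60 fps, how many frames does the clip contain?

834720 frames

3 h 51 min 52 s = 13912 s.
Frames = 13912 × 60 = 834720.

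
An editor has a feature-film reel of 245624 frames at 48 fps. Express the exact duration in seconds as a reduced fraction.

30703/6 seconds

Running time = 245624 ÷ (48) = 245624 × 1/48 = 30703/6 s.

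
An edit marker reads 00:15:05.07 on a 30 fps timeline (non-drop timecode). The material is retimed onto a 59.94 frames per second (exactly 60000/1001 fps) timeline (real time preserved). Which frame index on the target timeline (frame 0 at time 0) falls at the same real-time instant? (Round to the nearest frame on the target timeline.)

Source frame index: (0×3600 + 15×60 + 5) × 30 + 7 = 27157.
Real time: 27157 / (30) = 27157/30 s.
Target frame: (27157/30) × (60000/1001) = 4178000/77 ≈ 54259.740 → 54260.

frame 54260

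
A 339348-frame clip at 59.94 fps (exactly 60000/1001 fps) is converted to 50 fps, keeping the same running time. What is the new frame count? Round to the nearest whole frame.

283073 frames

Frames at target rate = 339348 × (50) / (60000/1001) = 28307279/100 ≈ 283072.790.
Nearest whole frame: 283073.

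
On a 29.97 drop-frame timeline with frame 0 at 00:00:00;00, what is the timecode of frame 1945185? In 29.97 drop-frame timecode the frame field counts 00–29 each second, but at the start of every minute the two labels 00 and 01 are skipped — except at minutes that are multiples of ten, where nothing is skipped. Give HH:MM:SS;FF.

Ten DF minutes hold 17982 frames, so frame 1945185 lies in block 108 (frames 1942056–1960037) with 3129 frames into that block.
The block's first minute is 1800 frames and the rest 1798 each; 3129 frames reaches minute 1, so 108 × 18 + 1 × 2 = 1946 labels have been skipped so far.
Adding those back, label number 1945185 + 1946 = 1947131 at 30 labels/s is 64904 s + 11 f = 18 h 1 min 44 s frame 11, i.e. 18:01:44;11.

18:01:44;11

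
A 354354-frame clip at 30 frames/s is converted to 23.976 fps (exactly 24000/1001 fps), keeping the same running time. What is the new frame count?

Target frames = source frames × (target rate / source rate) = 354354 × (24000/1001)/(30) = 354354 × 800/1001 = 283200.

283200 frames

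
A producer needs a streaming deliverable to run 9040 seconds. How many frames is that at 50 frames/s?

452000 frames

Frames = 9040 × 50 = 452000.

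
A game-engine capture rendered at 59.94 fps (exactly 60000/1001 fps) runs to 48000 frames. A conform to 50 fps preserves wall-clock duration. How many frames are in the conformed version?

40040 frames

Target frames = source frames × (target rate / source rate) = 48000 × (50)/(60000/1001) = 48000 × 1001/1200 = 40040.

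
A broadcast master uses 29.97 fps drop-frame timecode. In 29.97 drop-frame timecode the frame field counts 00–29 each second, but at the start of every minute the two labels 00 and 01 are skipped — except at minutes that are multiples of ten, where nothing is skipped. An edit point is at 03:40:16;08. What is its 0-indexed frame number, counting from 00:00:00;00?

396092

Complete 10-minute blocks: 22, each 17982 frames → 395604.
Remaining 0 whole minutes in the current block: 0 frames.
Within the current minute: 16 × 30 + 8 = 488. Total = 395604 + 0 + 488 = 396092.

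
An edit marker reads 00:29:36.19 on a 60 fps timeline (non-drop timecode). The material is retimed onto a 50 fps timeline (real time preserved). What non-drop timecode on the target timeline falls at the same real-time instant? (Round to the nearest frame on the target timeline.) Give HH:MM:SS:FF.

00:29:36:16

Source frame index: (0×3600 + 29×60 + 36) × 60 + 19 = 106579.
Real time: 106579 / (60) = 106579/60 s.
Target frame: (106579/60) × (50) = 532895/6 ≈ 88815.833 → 88816.
At 50 labels/s: frame 88816 → 00:29:36:16.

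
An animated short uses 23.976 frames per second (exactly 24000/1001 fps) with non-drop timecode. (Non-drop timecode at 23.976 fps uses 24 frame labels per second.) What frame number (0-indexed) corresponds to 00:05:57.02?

Total seconds to the label: (0 × 3600 + 5 × 60 + 57) = 357.
Frame index = 357 × 24 + 2 = 8570.

8570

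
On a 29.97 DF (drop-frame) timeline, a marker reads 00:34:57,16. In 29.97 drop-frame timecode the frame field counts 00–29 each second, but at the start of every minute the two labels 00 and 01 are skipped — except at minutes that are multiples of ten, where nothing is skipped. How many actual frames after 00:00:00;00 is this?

62864

Complete 10-minute blocks: 3, each 17982 frames → 53946.
Remaining 4 whole minutes in the current block: 1800 + 3 × 1798 = 7194 frames.
Within the current minute: 57 × 30 + 16 − 2 = 1724 (labels ;00/;01 skipped at this minute). Total = 53946 + 7194 + 1724 = 62864.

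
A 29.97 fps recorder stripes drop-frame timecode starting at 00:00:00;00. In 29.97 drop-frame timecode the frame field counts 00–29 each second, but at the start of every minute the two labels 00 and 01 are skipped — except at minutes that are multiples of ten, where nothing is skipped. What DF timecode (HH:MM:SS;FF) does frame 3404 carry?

00:01:53;16

Each 10-minute DF block holds 10 × 60 × 30 − 9 × 2 = 17982 frames. 3404 ÷ 17982 → 0 full blocks, remainder 3404.
Within the partial block the first minute is 1800 frames and each further minute 1798, so 1 further minute boundary passed. Total skipped labels = 18 × 0 + 2 × 1 = 2.
Non-drop label index = 3404 + 2 = 3406; at 30 labels/s that is 00:01:53:16, i.e. DF 00:01:53;16.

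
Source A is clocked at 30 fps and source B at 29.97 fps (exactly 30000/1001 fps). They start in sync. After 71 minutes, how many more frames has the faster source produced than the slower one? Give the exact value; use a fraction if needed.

127800/1001 frames

71 min = 4260 s.
A emits 30 × 4260 = 127800 frames; B emits 30000/1001 × 4260 = 127800000/1001.
Difference = 127800/1001 frames (≈ 127.6723); B is behind A.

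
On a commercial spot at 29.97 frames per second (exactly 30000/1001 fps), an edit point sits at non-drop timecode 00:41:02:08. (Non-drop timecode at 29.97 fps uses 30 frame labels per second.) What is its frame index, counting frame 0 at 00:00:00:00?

Total seconds to the label: (0 × 3600 + 41 × 60 + 2) = 2462.
Frame index = 2462 × 30 + 8 = 73868.

frame 73868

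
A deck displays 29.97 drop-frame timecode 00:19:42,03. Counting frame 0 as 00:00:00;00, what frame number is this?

35427

As if non-drop at 30 labels/s: (0 × 3600 + 19 × 60 + 42) × 30 + 3 = 35463.
Minute boundaries passed: 19; those not divisible by 10: 19 − 1 = 18; dropped labels = 2 × 18 = 36.
Actual frame index = 35463 − 36 = 35427.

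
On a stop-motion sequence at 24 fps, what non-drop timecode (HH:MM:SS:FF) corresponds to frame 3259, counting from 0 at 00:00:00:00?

00:02:15:19

3259 ÷ 24 = 135 full seconds, remainder 19 frames.
135 s = 0 h 2 min 15 s.
Timecode: 00:02:15:19.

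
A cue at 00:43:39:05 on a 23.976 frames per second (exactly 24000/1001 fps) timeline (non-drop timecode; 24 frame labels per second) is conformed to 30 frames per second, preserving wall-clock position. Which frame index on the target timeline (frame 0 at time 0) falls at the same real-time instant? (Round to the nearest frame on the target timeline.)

Source frame index: (0×3600 + 43×60 + 39) × 24 + 5 = 62861.
Real time: 62861 / (24000/1001) = 62923861/24000 s.
Target frame: (62923861/24000) × (30) = 62923861/800 ≈ 78654.826 → 78655.

frame 78655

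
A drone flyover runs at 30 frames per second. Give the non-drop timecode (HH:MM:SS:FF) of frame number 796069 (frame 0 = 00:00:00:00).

796069 ÷ 30 = 26535 full seconds, remainder 19 frames.
26535 s = 7 h 22 min 15 s.
Timecode: 07:22:15:19.

07:22:15:19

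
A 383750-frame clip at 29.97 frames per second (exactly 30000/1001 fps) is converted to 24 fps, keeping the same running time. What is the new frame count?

Target frames = source frames × (target rate / source rate) = 383750 × (24)/(30000/1001) = 383750 × 1001/1250 = 307307.

307307 frames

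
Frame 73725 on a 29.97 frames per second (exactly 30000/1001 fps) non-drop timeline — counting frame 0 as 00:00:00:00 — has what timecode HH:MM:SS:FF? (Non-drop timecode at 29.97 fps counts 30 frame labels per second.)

73725 ÷ 30 = 2457 full seconds, remainder 15 frames.
2457 s = 0 h 40 min 57 s.
Timecode: 00:40:57:15.

00:40:57:15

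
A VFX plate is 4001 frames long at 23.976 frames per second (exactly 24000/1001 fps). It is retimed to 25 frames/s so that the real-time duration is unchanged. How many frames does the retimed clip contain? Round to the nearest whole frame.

Frames at target rate = 4001 × (25) / (24000/1001) = 4005001/960 ≈ 4171.876.
Nearest whole frame: 4172.

4172 frames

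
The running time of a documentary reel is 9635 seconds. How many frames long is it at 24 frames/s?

231240 frames

Frames = 9635 × 24 = 231240.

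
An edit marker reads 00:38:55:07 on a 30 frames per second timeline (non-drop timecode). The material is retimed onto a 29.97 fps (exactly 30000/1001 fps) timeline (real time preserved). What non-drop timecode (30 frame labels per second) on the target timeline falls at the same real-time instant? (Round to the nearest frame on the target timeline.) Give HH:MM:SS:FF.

Source frame index: (0×3600 + 38×60 + 55) × 30 + 7 = 70057.
Real time: 70057 / (30) = 70057/30 s.
Target frame: (70057/30) × (30000/1001) = 5389000/77 ≈ 69987.013 → 69987.
At 30 labels/s: frame 69987 → 00:38:52:27.

00:38:52:27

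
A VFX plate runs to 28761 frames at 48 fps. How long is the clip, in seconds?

Running time = 28761 / (48) = 599.1875 s.

599.1875 seconds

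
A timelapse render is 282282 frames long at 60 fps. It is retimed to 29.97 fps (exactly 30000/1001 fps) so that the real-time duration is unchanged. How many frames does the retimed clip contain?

Target frames = source frames × (target rate / source rate) = 282282 × (30000/1001)/(60) = 282282 × 500/1001 = 141000.

141000 frames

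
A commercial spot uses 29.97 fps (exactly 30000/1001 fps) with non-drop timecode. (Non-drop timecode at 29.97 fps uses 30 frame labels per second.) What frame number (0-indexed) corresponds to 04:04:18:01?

439741

Total seconds to the label: (4 × 3600 + 4 × 60 + 18) = 14658.
Frame index = 14658 × 30 + 1 = 439741.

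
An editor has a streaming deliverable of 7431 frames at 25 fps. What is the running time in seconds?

297.24 seconds

Running time = 7431 / (25) = 297.24 s.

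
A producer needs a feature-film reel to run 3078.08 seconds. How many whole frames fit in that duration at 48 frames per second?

Frames = 3078.08 × 48 = 3693696/25 ≈ 147747.8400.
Complete frames: 147747.

147747 frames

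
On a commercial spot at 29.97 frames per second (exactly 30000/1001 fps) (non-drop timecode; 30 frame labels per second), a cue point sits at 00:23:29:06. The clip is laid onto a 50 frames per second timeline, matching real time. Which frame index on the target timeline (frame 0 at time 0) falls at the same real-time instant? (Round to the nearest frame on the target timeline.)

frame 70530

Source frame index: (0×3600 + 23×60 + 29) × 30 + 6 = 42276.
Real time: 42276 / (30000/1001) = 3526523/2500 s.
Target frame: (3526523/2500) × (50) = 3526523/50 ≈ 70530.460 → 70530.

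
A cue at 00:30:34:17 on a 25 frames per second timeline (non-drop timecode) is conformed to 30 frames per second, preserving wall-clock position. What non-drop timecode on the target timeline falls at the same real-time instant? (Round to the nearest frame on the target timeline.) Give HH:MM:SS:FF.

00:30:34:20

Source frame index: (0×3600 + 30×60 + 34) × 25 + 17 = 45867.
Real time: 45867 / (25) = 45867/25 s.
Target frame: (45867/25) × (30) = 275202/5 ≈ 55040.400 → 55040.
At 30 labels/s: frame 55040 → 00:30:34:20.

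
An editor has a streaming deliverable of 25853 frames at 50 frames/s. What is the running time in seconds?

Running time = 25853 / (50) = 517.06 s.

517.06 seconds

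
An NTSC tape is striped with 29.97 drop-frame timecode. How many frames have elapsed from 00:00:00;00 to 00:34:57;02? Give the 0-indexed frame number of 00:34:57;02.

62850

As if non-drop at 30 labels/s: (0 × 3600 + 34 × 60 + 57) × 30 + 2 = 62912.
Minute boundaries passed: 34; those not divisible by 10: 34 − 3 = 31; dropped labels = 2 × 31 = 62.
Actual frame index = 62912 − 62 = 62850.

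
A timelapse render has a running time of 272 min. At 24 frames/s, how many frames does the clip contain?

391680 frames

272 min = 16320 s.
Frames = 16320 × 24 = 391680.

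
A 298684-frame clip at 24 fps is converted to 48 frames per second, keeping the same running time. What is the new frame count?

597368 frames

Target frames = source frames × (target rate / source rate) = 298684 × (48)/(24) = 298684 × 2 = 597368.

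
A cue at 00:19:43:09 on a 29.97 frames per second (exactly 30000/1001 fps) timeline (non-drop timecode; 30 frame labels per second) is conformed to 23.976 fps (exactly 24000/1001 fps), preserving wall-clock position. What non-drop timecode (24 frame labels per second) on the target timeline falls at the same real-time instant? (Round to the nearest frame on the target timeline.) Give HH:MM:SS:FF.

Source frame index: (0×3600 + 19×60 + 43) × 30 + 9 = 35499.
Real time: 35499 / (30000/1001) = 11844833/10000 s.
Target frame: (11844833/10000) × (24000/1001) = 141996/5 ≈ 28399.200 → 28399.
At 24 labels/s: frame 28399 → 00:19:43:07.

00:19:43:07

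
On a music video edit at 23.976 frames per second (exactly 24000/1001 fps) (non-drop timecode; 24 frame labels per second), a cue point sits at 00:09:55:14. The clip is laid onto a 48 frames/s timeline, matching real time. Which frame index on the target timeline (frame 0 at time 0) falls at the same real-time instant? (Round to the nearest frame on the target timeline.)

frame 28617

Source frame index: (0×3600 + 9×60 + 55) × 24 + 14 = 14294.
Real time: 14294 / (24000/1001) = 7154147/12000 s.
Target frame: (7154147/12000) × (48) = 7154147/250 ≈ 28616.588 → 28617.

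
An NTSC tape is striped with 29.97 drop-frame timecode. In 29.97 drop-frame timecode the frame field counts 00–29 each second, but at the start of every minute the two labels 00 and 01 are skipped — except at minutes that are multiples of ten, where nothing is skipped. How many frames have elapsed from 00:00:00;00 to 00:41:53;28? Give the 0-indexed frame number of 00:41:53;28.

Complete 10-minute blocks: 4, each 17982 frames → 71928.
Remaining 1 whole minute in the current block: 1800 + 0 × 1798 = 1800 frames.
Within the current minute: 53 × 30 + 28 − 2 = 1616 (labels ;00/;01 skipped at this minute). Total = 71928 + 1800 + 1616 = 75344.

75344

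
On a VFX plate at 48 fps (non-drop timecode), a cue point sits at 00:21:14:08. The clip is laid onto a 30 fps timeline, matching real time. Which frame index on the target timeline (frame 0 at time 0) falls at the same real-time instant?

frame 38225

Source frame index: (0×3600 + 21×60 + 14) × 48 + 8 = 61160.
Real time: 61160 / (48) = 7645/6 s.
Target frame: (7645/6) × (30) = 38225.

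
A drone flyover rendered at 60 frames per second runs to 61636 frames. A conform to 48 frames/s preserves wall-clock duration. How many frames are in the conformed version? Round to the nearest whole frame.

Frames at target rate = 61636 × (48) / (60) = 246544/5 ≈ 49308.800.
Nearest whole frame: 49309.

49309 frames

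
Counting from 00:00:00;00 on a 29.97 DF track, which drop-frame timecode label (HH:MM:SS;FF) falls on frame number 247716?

Ten DF minutes hold 17982 frames, so frame 247716 lies in block 13 (frames 233766–251747) with 13950 frames into that block.
The block's first minute is 1800 frames and the rest 1798 each; 13950 frames reaches minute 7, so 13 × 18 + 7 × 2 = 248 labels have been skipped so far.
Adding those back, label number 247716 + 248 = 247964 at 30 labels/s is 8265 s + 14 f = 2 h 17 min 45 s frame 14, i.e. 02:17:45;14.

02:17:45;14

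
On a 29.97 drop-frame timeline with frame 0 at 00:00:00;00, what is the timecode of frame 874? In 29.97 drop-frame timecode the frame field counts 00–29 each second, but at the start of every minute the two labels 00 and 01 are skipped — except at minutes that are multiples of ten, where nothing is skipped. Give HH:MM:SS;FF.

00:00:29;04

Ten DF minutes hold 17982 frames, so frame 874 lies in block 0 (frames 0–17981) with 874 frames into that block.
The block's first minute is 1800 frames and the rest 1798 each; 874 frames reaches minute 0, so 0 × 18 + 0 × 2 = 0 labels have been skipped so far.
Adding those back, label number 874 + 0 = 874 at 30 labels/s is 29 s + 4 f = 0 h 0 min 29 s frame 4, i.e. 00:00:29;04.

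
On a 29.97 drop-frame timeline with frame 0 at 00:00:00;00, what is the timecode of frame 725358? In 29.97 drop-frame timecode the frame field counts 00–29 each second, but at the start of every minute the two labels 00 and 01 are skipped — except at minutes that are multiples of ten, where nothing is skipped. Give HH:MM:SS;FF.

06:43:22;24

Each 10-minute DF block holds 10 × 60 × 30 − 9 × 2 = 17982 frames. 725358 ÷ 17982 → 40 full blocks, remainder 6078.
Within the partial block the first minute is 1800 frames and each further minute 1798, so 3 further minute boundaries passed. Total skipped labels = 18 × 40 + 2 × 3 = 726.
Non-drop label index = 725358 + 726 = 726084; at 30 labels/s that is 06:43:22:24, i.e. DF 06:43:22;24.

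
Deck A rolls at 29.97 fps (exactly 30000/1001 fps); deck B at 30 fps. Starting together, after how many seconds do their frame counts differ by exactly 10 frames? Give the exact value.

The gap grows by |30 − 30000/1001| = 30/1001 frames per second.
Time for a 10-frame gap: 10 ÷ (30/1001) = 1001/3 s.

1001/3 seconds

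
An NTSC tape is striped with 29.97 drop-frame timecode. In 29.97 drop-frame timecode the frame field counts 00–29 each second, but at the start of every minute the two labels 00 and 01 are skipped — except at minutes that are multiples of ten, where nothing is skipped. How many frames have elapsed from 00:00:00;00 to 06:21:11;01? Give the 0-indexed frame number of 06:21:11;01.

685445

As if non-drop at 30 labels/s: (6 × 3600 + 21 × 60 + 11) × 30 + 1 = 686131.
Minute boundaries passed: 381; those not divisible by 10: 381 − 38 = 343; dropped labels = 2 × 343 = 686.
Actual frame index = 686131 − 686 = 685445.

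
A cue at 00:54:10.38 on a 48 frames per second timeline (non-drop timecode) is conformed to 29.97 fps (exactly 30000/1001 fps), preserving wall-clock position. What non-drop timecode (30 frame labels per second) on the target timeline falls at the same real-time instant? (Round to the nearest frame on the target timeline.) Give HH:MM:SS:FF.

Source frame index: (0×3600 + 54×60 + 10) × 48 + 38 = 156038.
Real time: 156038 / (48) = 78019/24 s.
Target frame: (78019/24) × (30000/1001) = 97523750/1001 ≈ 97426.324 → 97426.
At 30 labels/s: frame 97426 → 00:54:07:16.

00:54:07:16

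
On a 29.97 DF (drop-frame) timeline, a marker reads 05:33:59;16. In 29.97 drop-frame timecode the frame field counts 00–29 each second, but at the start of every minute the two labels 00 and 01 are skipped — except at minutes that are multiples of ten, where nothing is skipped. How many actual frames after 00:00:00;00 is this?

600586

Complete 10-minute blocks: 33, each 17982 frames → 593406.
Remaining 3 whole minutes in the current block: 1800 + 2 × 1798 = 5396 frames.
Within the current minute: 59 × 30 + 16 − 2 = 1784 (labels ;00/;01 skipped at this minute). Total = 593406 + 5396 + 1784 = 600586.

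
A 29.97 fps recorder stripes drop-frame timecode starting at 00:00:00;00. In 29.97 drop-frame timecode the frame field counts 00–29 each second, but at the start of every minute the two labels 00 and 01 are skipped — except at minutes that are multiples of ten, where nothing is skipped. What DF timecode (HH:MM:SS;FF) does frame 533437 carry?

Ten DF minutes hold 17982 frames, so frame 533437 lies in block 29 (frames 521478–539459) with 11959 frames into that block.
The block's first minute is 1800 frames and the rest 1798 each; 11959 frames reaches minute 6, so 29 × 18 + 6 × 2 = 534 labels have been skipped so far.
Adding those back, label number 533437 + 534 = 533971 at 30 labels/s is 17799 s + 1 f = 4 h 56 min 39 s frame 1, i.e. 04:56:39;01.

04:56:39;01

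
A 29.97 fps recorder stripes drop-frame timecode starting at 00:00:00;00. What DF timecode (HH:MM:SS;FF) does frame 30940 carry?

00:17:12;12

Each 10-minute DF block holds 10 × 60 × 30 − 9 × 2 = 17982 frames. 30940 ÷ 17982 → 1 full block, remainder 12958.
Within the partial block the first minute is 1800 frames and each further minute 1798, so 7 further minute boundaries passed. Total skipped labels = 18 × 1 + 2 × 7 = 32.
Non-drop label index = 30940 + 32 = 30972; at 30 labels/s that is 00:17:12:12, i.e. DF 00:17:12;12.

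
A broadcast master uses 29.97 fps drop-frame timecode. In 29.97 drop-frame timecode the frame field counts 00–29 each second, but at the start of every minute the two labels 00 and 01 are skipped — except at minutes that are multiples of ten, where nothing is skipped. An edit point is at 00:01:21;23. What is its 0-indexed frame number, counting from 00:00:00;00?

2451

As if non-drop at 30 labels/s: (0 × 3600 + 1 × 60 + 21) × 30 + 23 = 2453.
Minute boundaries passed: 1; those not divisible by 10: 1 − 0 = 1; dropped labels = 2 × 1 = 2.
Actual frame index = 2453 − 2 = 2451.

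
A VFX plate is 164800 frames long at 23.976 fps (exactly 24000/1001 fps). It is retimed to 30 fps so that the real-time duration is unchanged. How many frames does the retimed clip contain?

206206 frames

Target frames = source frames × (target rate / source rate) = 164800 × (30)/(24000/1001) = 164800 × 1001/800 = 206206.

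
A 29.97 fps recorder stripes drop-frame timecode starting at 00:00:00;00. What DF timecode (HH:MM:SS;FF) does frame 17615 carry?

Ten DF minutes hold 17982 frames, so frame 17615 lies in block 0 (frames 0–17981) with 17615 frames into that block.
The block's first minute is 1800 frames and the rest 1798 each; 17615 frames reaches minute 9, so 0 × 18 + 9 × 2 = 18 labels have been skipped so far.
Adding those back, label number 17615 + 18 = 17633 at 30 labels/s is 587 s + 23 f = 0 h 9 min 47 s frame 23, i.e. 00:09:47;23.

00:09:47;23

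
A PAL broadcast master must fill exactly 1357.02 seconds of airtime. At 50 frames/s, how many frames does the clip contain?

Frames = 1357.02 × 50 = 67851.

67851 frames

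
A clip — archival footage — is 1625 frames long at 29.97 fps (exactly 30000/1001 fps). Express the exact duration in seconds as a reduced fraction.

13013/240 seconds

Running time = 1625 ÷ (30000/1001) = 1625 × 1001/30000 = 13013/240 s.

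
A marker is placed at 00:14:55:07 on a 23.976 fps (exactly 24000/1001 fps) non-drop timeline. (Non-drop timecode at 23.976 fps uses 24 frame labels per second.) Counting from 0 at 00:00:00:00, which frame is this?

frame 21487

Total seconds to the label: (0 × 3600 + 14 × 60 + 55) = 895.
Frame index = 895 × 24 + 7 = 21487.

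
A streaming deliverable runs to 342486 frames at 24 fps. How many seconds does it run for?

Running time = 342486 / (24) = 14270.25 s.

14270.25 seconds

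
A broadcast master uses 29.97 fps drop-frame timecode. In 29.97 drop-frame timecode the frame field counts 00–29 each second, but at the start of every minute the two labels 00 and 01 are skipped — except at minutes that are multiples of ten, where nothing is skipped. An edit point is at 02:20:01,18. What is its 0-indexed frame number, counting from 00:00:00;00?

251796

Complete 10-minute blocks: 14, each 17982 frames → 251748.
Remaining 0 whole minutes in the current block: 0 frames.
Within the current minute: 1 × 30 + 18 = 48. Total = 251748 + 0 + 48 = 251796.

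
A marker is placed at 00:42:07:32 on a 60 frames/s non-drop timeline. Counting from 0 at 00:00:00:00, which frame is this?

Total seconds to the label: (0 × 3600 + 42 × 60 + 7) = 2527.
Frame index = 2527 × 60 + 32 = 151652.

frame 151652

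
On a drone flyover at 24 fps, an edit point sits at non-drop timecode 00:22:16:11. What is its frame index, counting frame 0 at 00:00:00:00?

Total seconds to the label: (0 × 3600 + 22 × 60 + 16) = 1336.
Frame index = 1336 × 24 + 11 = 32075.

frame 32075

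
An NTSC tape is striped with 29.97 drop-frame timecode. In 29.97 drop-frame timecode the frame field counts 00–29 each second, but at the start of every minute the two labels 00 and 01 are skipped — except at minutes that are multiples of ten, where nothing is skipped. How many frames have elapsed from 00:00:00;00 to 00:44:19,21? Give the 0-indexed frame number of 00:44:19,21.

79711

Complete 10-minute blocks: 4, each 17982 frames → 71928.
Remaining 4 whole minutes in the current block: 1800 + 3 × 1798 = 7194 frames.
Within the current minute: 19 × 30 + 21 − 2 = 589 (labels ;00/;01 skipped at this minute). Total = 71928 + 7194 + 589 = 79711.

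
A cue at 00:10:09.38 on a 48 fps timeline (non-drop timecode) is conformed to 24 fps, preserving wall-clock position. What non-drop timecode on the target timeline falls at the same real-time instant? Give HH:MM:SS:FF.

Source frame index: (0×3600 + 10×60 + 9) × 48 + 38 = 29270.
Real time: 29270 / (48) = 14635/24 s.
Target frame: (14635/24) × (24) = 14635.
At 24 labels/s: frame 14635 → 00:10:09:19.

00:10:09:19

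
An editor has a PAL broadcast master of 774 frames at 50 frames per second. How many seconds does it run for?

15.48 seconds

Running time = 774 / (50) = 15.48 s.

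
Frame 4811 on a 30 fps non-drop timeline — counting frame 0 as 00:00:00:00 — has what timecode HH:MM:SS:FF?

00:02:40:11

4811 ÷ 30 = 160 full seconds, remainder 11 frames.
160 s = 0 h 2 min 40 s.
Timecode: 00:02:40:11.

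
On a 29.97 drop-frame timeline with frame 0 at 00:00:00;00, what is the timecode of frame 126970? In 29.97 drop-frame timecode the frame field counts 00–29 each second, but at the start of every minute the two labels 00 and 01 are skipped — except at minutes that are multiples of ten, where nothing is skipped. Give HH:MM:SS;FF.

01:10:36;16

Each 10-minute DF block holds 10 × 60 × 30 − 9 × 2 = 17982 frames. 126970 ÷ 17982 → 7 full blocks, remainder 1096.
Within the partial block the first minute is 1800 frames and each further minute 1798, so 0 further minute boundaries passed. Total skipped labels = 18 × 7 + 2 × 0 = 126.
Non-drop label index = 126970 + 126 = 127096; at 30 labels/s that is 01:10:36:16, i.e. DF 01:10:36;16.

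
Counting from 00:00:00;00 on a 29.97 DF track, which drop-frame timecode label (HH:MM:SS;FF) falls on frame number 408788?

Each 10-minute DF block holds 10 × 60 × 30 − 9 × 2 = 17982 frames. 408788 ÷ 17982 → 22 full blocks, remainder 13184.
Within the partial block the first minute is 1800 frames and each further minute 1798, so 7 further minute boundaries passed. Total skipped labels = 18 × 22 + 2 × 7 = 410.
Non-drop label index = 408788 + 410 = 409198; at 30 labels/s that is 03:47:19:28, i.e. DF 03:47:19;28.

03:47:19;28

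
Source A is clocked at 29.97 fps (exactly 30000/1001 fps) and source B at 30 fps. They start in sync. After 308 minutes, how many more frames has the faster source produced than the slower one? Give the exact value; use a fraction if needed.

308 min = 18480 s.
A emits 30000/1001 × 18480 = 7200000/13 frames; B emits 30 × 18480 = 554400.
Difference = 7200/13 frames (≈ 553.8462); B is ahead of A.

7200/13 frames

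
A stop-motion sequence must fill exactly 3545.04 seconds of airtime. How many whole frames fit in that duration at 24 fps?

85080 frames

Frames = 3545.04 × 24 = 2127024/25 ≈ 85080.9600.
Complete frames: 85080.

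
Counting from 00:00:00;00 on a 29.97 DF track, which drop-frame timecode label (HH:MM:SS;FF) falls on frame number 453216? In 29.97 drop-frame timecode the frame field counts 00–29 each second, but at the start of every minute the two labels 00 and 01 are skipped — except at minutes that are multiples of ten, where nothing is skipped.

Each 10-minute DF block holds 10 × 60 × 30 − 9 × 2 = 17982 frames. 453216 ÷ 17982 → 25 full blocks, remainder 3666.
Within the partial block the first minute is 1800 frames and each further minute 1798, so 2 further minute boundaries passed. Total skipped labels = 18 × 25 + 2 × 2 = 454.
Non-drop label index = 453216 + 454 = 453670; at 30 labels/s that is 04:12:02:10, i.e. DF 04:12:02;10.

04:12:02;10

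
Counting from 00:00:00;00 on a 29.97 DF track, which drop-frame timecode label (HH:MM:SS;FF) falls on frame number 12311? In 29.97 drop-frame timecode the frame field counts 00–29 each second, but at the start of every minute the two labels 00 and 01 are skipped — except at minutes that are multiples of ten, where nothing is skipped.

00:06:50;23

Ten DF minutes hold 17982 frames, so frame 12311 lies in block 0 (frames 0–17981) with 12311 frames into that block.
The block's first minute is 1800 frames and the rest 1798 each; 12311 frames reaches minute 6, so 0 × 18 + 6 × 2 = 12 labels have been skipped so far.
Adding those back, label number 12311 + 12 = 12323 at 30 labels/s is 410 s + 23 f = 0 h 6 min 50 s frame 23, i.e. 00:06:50;23.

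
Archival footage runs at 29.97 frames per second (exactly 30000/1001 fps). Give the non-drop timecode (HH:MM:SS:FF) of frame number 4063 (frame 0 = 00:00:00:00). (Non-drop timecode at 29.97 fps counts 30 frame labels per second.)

00:02:15:13

4063 ÷ 30 = 135 full seconds, remainder 13 frames.
135 s = 0 h 2 min 15 s.
Timecode: 00:02:15:13.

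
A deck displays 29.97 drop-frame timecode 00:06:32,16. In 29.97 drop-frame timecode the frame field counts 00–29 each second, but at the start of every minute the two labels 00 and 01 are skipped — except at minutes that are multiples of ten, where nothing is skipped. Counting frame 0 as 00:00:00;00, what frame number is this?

11764

Complete 10-minute blocks: 0, each 17982 frames → 0.
Remaining 6 whole minutes in the current block: 1800 + 5 × 1798 = 10790 frames.
Within the current minute: 32 × 30 + 16 − 2 = 974 (labels ;00/;01 skipped at this minute). Total = 0 + 10790 + 974 = 11764.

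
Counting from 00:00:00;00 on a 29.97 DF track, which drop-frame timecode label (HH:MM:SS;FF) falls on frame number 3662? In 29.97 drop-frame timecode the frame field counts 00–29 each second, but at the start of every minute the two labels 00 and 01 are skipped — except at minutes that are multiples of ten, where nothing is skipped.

Ten DF minutes hold 17982 frames, so frame 3662 lies in block 0 (frames 0–17981) with 3662 frames into that block.
The block's first minute is 1800 frames and the rest 1798 each; 3662 frames reaches minute 2, so 0 × 18 + 2 × 2 = 4 labels have been skipped so far.
Adding those back, label number 3662 + 4 = 3666 at 30 labels/s is 122 s + 6 f = 0 h 2 min 2 s frame 6, i.e. 00:02:02;06.

00:02:02;06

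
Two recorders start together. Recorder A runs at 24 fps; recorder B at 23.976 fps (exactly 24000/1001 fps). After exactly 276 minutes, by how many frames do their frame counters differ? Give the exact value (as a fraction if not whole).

397440/1001 frames

276 min = 16560 s.
A emits 24 × 16560 = 397440 frames; B emits 24000/1001 × 16560 = 397440000/1001.
Difference = 397440/1001 frames (≈ 397.0430); B is behind A.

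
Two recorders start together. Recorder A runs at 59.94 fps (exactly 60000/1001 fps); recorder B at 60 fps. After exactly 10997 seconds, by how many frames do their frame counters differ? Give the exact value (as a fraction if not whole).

A emits 60000/1001 × 10997 = 94260000/143 frames; B emits 60 × 10997 = 659820.
Difference = 94260/143 frames (≈ 659.1608); B is ahead of A.

94260/143 frames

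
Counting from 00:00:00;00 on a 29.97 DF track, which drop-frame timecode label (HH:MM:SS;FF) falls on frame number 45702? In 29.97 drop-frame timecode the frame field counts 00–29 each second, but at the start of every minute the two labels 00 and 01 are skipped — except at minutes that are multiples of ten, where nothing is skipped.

Each 10-minute DF block holds 10 × 60 × 30 − 9 × 2 = 17982 frames. 45702 ÷ 17982 → 2 full blocks, remainder 9738.
Within the partial block the first minute is 1800 frames and each further minute 1798, so 5 further minute boundaries passed. Total skipped labels = 18 × 2 + 2 × 5 = 46.
Non-drop label index = 45702 + 46 = 45748; at 30 labels/s that is 00:25:24:28, i.e. DF 00:25:24;28.

00:25:24;28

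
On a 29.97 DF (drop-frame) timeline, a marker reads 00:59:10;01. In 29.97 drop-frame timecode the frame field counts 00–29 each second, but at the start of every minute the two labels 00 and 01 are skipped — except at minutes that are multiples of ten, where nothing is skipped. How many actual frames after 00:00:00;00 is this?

Complete 10-minute blocks: 5, each 17982 frames → 89910.
Remaining 9 whole minutes in the current block: 1800 + 8 × 1798 = 16184 frames.
Within the current minute: 10 × 30 + 1 − 2 = 299 (labels ;00/;01 skipped at this minute). Total = 89910 + 16184 + 299 = 106393.

106393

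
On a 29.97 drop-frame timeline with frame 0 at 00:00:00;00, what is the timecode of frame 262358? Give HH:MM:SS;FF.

Ten DF minutes hold 17982 frames, so frame 262358 lies in block 14 (frames 251748–269729) with 10610 frames into that block.
The block's first minute is 1800 frames and the rest 1798 each; 10610 frames reaches minute 5, so 14 × 18 + 5 × 2 = 262 labels have been skipped so far.
Adding those back, label number 262358 + 262 = 262620 at 30 labels/s is 8754 s + 0 f = 2 h 25 min 54 s frame 0, i.e. 02:25:54;00.

02:25:54;00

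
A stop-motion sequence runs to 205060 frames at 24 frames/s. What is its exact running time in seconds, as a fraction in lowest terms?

51265/6 seconds

Running time = 205060 ÷ (24) = 205060 × 1/24 = 51265/6 s.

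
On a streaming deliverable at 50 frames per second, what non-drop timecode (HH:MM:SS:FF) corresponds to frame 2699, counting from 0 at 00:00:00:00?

00:00:53:49

2699 ÷ 50 = 53 full seconds, remainder 49 frames.
53 s = 0 h 0 min 53 s.
Timecode: 00:00:53:49.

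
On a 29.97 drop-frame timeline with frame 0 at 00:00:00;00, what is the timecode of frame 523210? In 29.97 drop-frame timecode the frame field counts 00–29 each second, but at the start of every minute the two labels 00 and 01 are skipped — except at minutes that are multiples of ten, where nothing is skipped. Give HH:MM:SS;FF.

04:50:57;22

Ten DF minutes hold 17982 frames, so frame 523210 lies in block 29 (frames 521478–539459) with 1732 frames into that block.
The block's first minute is 1800 frames and the rest 1798 each; 1732 frames reaches minute 0, so 29 × 18 + 0 × 2 = 522 labels have been skipped so far.
Adding those back, label number 523210 + 522 = 523732 at 30 labels/s is 17457 s + 22 f = 4 h 50 min 57 s frame 22, i.e. 04:50:57;22.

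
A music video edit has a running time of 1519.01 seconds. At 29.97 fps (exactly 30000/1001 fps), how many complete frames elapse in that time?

45524 frames

Frames = 1519.01 × 30000/1001 = 45570300/1001 ≈ 45524.7752.
Complete frames: 45524.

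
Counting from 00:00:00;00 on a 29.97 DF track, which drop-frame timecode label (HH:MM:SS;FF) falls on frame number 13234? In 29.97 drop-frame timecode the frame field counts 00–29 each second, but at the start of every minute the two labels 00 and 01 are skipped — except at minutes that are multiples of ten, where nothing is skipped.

00:07:21;18

Ten DF minutes hold 17982 frames, so frame 13234 lies in block 0 (frames 0–17981) with 13234 frames into that block.
The block's first minute is 1800 frames and the rest 1798 each; 13234 frames reaches minute 7, so 0 × 18 + 7 × 2 = 14 labels have been skipped so far.
Adding those back, label number 13234 + 14 = 13248 at 30 labels/s is 441 s + 18 f = 0 h 7 min 21 s frame 18, i.e. 00:07:21;18.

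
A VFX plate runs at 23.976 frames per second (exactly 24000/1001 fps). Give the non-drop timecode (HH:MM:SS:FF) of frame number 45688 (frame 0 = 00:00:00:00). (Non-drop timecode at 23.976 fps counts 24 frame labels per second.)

45688 ÷ 24 = 1903 full seconds, remainder 16 frames.
1903 s = 0 h 31 min 43 s.
Timecode: 00:31:43:16.

00:31:43:16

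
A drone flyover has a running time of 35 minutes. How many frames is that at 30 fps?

35 min = 2100 s.
Frames = 2100 × 30 = 63000.

63000 frames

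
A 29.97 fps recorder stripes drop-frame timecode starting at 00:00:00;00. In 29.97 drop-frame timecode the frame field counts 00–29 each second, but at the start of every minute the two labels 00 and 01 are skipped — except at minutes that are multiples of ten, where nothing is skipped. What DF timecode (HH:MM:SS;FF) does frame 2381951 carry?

Ten DF minutes hold 17982 frames, so frame 2381951 lies in block 132 (frames 2373624–2391605) with 8327 frames into that block.
The block's first minute is 1800 frames and the rest 1798 each; 8327 frames reaches minute 4, so 132 × 18 + 4 × 2 = 2384 labels have been skipped so far.
Adding those back, label number 2381951 + 2384 = 2384335 at 30 labels/s is 79477 s + 25 f = 22 h 4 min 37 s frame 25, i.e. 22:04:37;25.

22:04:37;25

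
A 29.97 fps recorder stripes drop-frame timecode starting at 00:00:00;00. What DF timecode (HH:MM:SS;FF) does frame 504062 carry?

04:40:18;26

Each 10-minute DF block holds 10 × 60 × 30 − 9 × 2 = 17982 frames. 504062 ÷ 17982 → 28 full blocks, remainder 566.
Within the partial block the first minute is 1800 frames and each further minute 1798, so 0 further minute boundaries passed. Total skipped labels = 18 × 28 + 2 × 0 = 504.
Non-drop label index = 504062 + 504 = 504566; at 30 labels/s that is 04:40:18:26, i.e. DF 04:40:18;26.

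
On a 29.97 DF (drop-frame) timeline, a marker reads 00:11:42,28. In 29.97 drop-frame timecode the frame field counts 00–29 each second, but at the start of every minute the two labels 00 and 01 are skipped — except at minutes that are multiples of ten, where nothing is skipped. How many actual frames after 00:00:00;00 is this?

As if non-drop at 30 labels/s: (0 × 3600 + 11 × 60 + 42) × 30 + 28 = 21088.
Minute boundaries passed: 11; those not divisible by 10: 11 − 1 = 10; dropped labels = 2 × 10 = 20.
Actual frame index = 21088 − 20 = 21068.

21068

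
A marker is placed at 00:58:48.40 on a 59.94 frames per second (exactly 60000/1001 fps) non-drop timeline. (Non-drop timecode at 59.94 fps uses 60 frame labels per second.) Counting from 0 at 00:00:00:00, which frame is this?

Total seconds to the label: (0 × 3600 + 58 × 60 + 48) = 3528.
Frame index = 3528 × 60 + 40 = 211720.

frame 211720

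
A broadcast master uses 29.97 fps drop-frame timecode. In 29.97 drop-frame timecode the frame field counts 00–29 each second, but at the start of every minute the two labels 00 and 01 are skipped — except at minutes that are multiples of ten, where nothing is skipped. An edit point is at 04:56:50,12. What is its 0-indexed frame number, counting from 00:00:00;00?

As if non-drop at 30 labels/s: (4 × 3600 + 56 × 60 + 50) × 30 + 12 = 534312.
Minute boundaries passed: 296; those not divisible by 10: 296 − 29 = 267; dropped labels = 2 × 267 = 534.
Actual frame index = 534312 − 534 = 533778.

533778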